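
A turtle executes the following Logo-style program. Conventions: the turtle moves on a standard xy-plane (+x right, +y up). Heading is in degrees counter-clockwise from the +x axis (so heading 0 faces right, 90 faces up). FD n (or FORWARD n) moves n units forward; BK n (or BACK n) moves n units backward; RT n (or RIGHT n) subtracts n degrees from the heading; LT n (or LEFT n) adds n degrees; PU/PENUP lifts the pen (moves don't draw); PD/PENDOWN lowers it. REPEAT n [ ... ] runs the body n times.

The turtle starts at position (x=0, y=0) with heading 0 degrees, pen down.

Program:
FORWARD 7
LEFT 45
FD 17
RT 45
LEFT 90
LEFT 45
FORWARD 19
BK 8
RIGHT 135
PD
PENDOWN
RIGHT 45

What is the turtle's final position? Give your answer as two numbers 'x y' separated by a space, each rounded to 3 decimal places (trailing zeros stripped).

Executing turtle program step by step:
Start: pos=(0,0), heading=0, pen down
FD 7: (0,0) -> (7,0) [heading=0, draw]
LT 45: heading 0 -> 45
FD 17: (7,0) -> (19.021,12.021) [heading=45, draw]
RT 45: heading 45 -> 0
LT 90: heading 0 -> 90
LT 45: heading 90 -> 135
FD 19: (19.021,12.021) -> (5.586,25.456) [heading=135, draw]
BK 8: (5.586,25.456) -> (11.243,19.799) [heading=135, draw]
RT 135: heading 135 -> 0
PD: pen down
PD: pen down
RT 45: heading 0 -> 315
Final: pos=(11.243,19.799), heading=315, 4 segment(s) drawn

Answer: 11.243 19.799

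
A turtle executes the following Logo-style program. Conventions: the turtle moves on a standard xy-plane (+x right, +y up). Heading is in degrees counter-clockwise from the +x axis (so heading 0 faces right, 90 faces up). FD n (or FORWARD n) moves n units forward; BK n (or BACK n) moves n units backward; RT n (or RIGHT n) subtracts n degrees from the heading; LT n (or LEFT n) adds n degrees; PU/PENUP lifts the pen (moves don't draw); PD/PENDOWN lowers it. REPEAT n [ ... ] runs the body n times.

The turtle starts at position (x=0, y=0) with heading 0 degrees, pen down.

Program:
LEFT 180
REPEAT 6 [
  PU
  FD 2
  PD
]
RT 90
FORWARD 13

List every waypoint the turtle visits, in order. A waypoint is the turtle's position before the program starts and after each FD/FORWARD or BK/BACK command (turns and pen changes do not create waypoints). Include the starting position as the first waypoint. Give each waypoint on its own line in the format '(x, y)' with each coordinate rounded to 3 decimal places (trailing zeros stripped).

Answer: (0, 0)
(-2, 0)
(-4, 0)
(-6, 0)
(-8, 0)
(-10, 0)
(-12, 0)
(-12, 13)

Derivation:
Executing turtle program step by step:
Start: pos=(0,0), heading=0, pen down
LT 180: heading 0 -> 180
REPEAT 6 [
  -- iteration 1/6 --
  PU: pen up
  FD 2: (0,0) -> (-2,0) [heading=180, move]
  PD: pen down
  -- iteration 2/6 --
  PU: pen up
  FD 2: (-2,0) -> (-4,0) [heading=180, move]
  PD: pen down
  -- iteration 3/6 --
  PU: pen up
  FD 2: (-4,0) -> (-6,0) [heading=180, move]
  PD: pen down
  -- iteration 4/6 --
  PU: pen up
  FD 2: (-6,0) -> (-8,0) [heading=180, move]
  PD: pen down
  -- iteration 5/6 --
  PU: pen up
  FD 2: (-8,0) -> (-10,0) [heading=180, move]
  PD: pen down
  -- iteration 6/6 --
  PU: pen up
  FD 2: (-10,0) -> (-12,0) [heading=180, move]
  PD: pen down
]
RT 90: heading 180 -> 90
FD 13: (-12,0) -> (-12,13) [heading=90, draw]
Final: pos=(-12,13), heading=90, 1 segment(s) drawn
Waypoints (8 total):
(0, 0)
(-2, 0)
(-4, 0)
(-6, 0)
(-8, 0)
(-10, 0)
(-12, 0)
(-12, 13)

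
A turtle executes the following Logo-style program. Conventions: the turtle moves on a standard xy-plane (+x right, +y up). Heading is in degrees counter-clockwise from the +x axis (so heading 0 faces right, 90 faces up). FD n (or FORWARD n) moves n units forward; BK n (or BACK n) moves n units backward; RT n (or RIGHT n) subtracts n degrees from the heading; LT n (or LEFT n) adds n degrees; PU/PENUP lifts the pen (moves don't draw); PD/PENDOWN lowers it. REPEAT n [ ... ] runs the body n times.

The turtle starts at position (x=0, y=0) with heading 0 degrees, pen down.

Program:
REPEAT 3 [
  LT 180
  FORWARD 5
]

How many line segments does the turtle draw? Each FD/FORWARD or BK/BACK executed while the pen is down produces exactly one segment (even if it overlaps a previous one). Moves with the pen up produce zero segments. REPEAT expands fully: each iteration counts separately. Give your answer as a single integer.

Answer: 3

Derivation:
Executing turtle program step by step:
Start: pos=(0,0), heading=0, pen down
REPEAT 3 [
  -- iteration 1/3 --
  LT 180: heading 0 -> 180
  FD 5: (0,0) -> (-5,0) [heading=180, draw]
  -- iteration 2/3 --
  LT 180: heading 180 -> 0
  FD 5: (-5,0) -> (0,0) [heading=0, draw]
  -- iteration 3/3 --
  LT 180: heading 0 -> 180
  FD 5: (0,0) -> (-5,0) [heading=180, draw]
]
Final: pos=(-5,0), heading=180, 3 segment(s) drawn
Segments drawn: 3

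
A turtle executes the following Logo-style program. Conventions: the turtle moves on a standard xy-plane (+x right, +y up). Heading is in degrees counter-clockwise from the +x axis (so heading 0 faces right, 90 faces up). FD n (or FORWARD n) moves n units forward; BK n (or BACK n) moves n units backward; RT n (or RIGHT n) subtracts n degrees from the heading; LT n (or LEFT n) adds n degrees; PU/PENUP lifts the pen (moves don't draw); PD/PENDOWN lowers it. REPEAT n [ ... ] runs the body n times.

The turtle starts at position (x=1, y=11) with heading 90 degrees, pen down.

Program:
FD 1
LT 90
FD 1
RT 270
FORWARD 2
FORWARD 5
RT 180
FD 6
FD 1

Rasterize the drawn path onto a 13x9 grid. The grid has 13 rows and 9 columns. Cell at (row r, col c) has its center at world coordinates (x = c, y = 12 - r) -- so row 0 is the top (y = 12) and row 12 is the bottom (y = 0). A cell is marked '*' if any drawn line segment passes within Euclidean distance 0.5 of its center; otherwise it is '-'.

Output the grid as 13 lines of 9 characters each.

Answer: **-------
**-------
*--------
*--------
*--------
*--------
*--------
*--------
---------
---------
---------
---------
---------

Derivation:
Segment 0: (1,11) -> (1,12)
Segment 1: (1,12) -> (0,12)
Segment 2: (0,12) -> (0,10)
Segment 3: (0,10) -> (0,5)
Segment 4: (0,5) -> (-0,11)
Segment 5: (-0,11) -> (-0,12)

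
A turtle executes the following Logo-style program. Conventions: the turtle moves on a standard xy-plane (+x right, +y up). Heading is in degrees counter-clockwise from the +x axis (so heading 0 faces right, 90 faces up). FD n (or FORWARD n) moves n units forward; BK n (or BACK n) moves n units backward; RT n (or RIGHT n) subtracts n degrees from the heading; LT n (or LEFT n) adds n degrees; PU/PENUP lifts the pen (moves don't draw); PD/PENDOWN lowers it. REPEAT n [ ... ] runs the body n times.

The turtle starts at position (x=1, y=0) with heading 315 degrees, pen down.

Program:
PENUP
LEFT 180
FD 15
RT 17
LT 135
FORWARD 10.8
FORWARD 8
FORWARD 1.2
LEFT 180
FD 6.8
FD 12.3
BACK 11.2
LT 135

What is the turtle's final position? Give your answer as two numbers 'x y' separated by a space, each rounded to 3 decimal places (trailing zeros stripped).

Answer: -13.144 -0.965

Derivation:
Executing turtle program step by step:
Start: pos=(1,0), heading=315, pen down
PU: pen up
LT 180: heading 315 -> 135
FD 15: (1,0) -> (-9.607,10.607) [heading=135, move]
RT 17: heading 135 -> 118
LT 135: heading 118 -> 253
FD 10.8: (-9.607,10.607) -> (-12.764,0.279) [heading=253, move]
FD 8: (-12.764,0.279) -> (-15.103,-7.372) [heading=253, move]
FD 1.2: (-15.103,-7.372) -> (-15.454,-8.519) [heading=253, move]
LT 180: heading 253 -> 73
FD 6.8: (-15.454,-8.519) -> (-13.466,-2.017) [heading=73, move]
FD 12.3: (-13.466,-2.017) -> (-9.87,9.746) [heading=73, move]
BK 11.2: (-9.87,9.746) -> (-13.144,-0.965) [heading=73, move]
LT 135: heading 73 -> 208
Final: pos=(-13.144,-0.965), heading=208, 0 segment(s) drawn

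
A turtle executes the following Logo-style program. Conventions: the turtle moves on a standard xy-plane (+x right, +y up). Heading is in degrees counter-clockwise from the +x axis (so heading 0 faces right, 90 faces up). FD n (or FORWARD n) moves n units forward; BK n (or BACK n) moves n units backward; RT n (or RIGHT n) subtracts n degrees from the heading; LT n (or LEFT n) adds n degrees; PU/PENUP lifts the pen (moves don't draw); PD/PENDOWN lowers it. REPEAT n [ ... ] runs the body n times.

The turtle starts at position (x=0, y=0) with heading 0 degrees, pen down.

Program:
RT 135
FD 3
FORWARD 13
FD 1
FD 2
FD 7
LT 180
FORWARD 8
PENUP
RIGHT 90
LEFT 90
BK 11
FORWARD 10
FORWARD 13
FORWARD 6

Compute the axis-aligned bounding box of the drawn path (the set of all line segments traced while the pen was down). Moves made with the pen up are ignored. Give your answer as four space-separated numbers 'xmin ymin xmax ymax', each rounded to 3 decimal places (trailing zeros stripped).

Answer: -18.385 -18.385 0 0

Derivation:
Executing turtle program step by step:
Start: pos=(0,0), heading=0, pen down
RT 135: heading 0 -> 225
FD 3: (0,0) -> (-2.121,-2.121) [heading=225, draw]
FD 13: (-2.121,-2.121) -> (-11.314,-11.314) [heading=225, draw]
FD 1: (-11.314,-11.314) -> (-12.021,-12.021) [heading=225, draw]
FD 2: (-12.021,-12.021) -> (-13.435,-13.435) [heading=225, draw]
FD 7: (-13.435,-13.435) -> (-18.385,-18.385) [heading=225, draw]
LT 180: heading 225 -> 45
FD 8: (-18.385,-18.385) -> (-12.728,-12.728) [heading=45, draw]
PU: pen up
RT 90: heading 45 -> 315
LT 90: heading 315 -> 45
BK 11: (-12.728,-12.728) -> (-20.506,-20.506) [heading=45, move]
FD 10: (-20.506,-20.506) -> (-13.435,-13.435) [heading=45, move]
FD 13: (-13.435,-13.435) -> (-4.243,-4.243) [heading=45, move]
FD 6: (-4.243,-4.243) -> (0,0) [heading=45, move]
Final: pos=(0,0), heading=45, 6 segment(s) drawn

Segment endpoints: x in {-18.385, -13.435, -12.728, -12.021, -11.314, -2.121, 0}, y in {-18.385, -13.435, -12.728, -12.021, -11.314, -2.121, 0}
xmin=-18.385, ymin=-18.385, xmax=0, ymax=0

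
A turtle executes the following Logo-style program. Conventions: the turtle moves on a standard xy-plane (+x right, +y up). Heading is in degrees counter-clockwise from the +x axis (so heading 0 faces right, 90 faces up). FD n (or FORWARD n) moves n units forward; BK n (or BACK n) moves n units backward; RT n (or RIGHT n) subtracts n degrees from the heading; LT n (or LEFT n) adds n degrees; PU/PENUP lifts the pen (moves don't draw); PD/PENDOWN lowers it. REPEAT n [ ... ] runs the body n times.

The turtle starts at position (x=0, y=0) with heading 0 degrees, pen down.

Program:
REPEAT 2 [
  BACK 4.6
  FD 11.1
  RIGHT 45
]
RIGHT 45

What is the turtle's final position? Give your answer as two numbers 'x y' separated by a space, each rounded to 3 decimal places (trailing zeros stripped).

Executing turtle program step by step:
Start: pos=(0,0), heading=0, pen down
REPEAT 2 [
  -- iteration 1/2 --
  BK 4.6: (0,0) -> (-4.6,0) [heading=0, draw]
  FD 11.1: (-4.6,0) -> (6.5,0) [heading=0, draw]
  RT 45: heading 0 -> 315
  -- iteration 2/2 --
  BK 4.6: (6.5,0) -> (3.247,3.253) [heading=315, draw]
  FD 11.1: (3.247,3.253) -> (11.096,-4.596) [heading=315, draw]
  RT 45: heading 315 -> 270
]
RT 45: heading 270 -> 225
Final: pos=(11.096,-4.596), heading=225, 4 segment(s) drawn

Answer: 11.096 -4.596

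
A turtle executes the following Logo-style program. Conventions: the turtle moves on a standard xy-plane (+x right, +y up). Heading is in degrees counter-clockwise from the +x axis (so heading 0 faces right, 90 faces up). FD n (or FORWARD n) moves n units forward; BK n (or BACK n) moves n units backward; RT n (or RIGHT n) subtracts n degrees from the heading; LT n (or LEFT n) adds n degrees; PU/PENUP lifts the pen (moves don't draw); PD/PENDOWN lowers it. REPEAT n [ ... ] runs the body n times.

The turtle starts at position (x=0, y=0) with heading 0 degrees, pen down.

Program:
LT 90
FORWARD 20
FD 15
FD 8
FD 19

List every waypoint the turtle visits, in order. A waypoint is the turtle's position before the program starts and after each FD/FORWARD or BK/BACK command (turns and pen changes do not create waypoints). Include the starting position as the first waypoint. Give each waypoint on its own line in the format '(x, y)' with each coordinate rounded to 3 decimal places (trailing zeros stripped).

Executing turtle program step by step:
Start: pos=(0,0), heading=0, pen down
LT 90: heading 0 -> 90
FD 20: (0,0) -> (0,20) [heading=90, draw]
FD 15: (0,20) -> (0,35) [heading=90, draw]
FD 8: (0,35) -> (0,43) [heading=90, draw]
FD 19: (0,43) -> (0,62) [heading=90, draw]
Final: pos=(0,62), heading=90, 4 segment(s) drawn
Waypoints (5 total):
(0, 0)
(0, 20)
(0, 35)
(0, 43)
(0, 62)

Answer: (0, 0)
(0, 20)
(0, 35)
(0, 43)
(0, 62)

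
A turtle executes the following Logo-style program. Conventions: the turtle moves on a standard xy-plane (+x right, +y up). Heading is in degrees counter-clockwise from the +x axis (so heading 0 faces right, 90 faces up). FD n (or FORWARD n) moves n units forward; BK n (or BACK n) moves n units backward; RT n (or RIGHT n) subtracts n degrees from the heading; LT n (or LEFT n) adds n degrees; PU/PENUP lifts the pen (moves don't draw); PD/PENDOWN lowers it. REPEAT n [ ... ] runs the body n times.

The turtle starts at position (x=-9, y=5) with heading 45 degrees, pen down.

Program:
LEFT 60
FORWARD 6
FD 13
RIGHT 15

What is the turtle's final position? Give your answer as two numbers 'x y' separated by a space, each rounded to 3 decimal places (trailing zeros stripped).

Answer: -13.918 23.353

Derivation:
Executing turtle program step by step:
Start: pos=(-9,5), heading=45, pen down
LT 60: heading 45 -> 105
FD 6: (-9,5) -> (-10.553,10.796) [heading=105, draw]
FD 13: (-10.553,10.796) -> (-13.918,23.353) [heading=105, draw]
RT 15: heading 105 -> 90
Final: pos=(-13.918,23.353), heading=90, 2 segment(s) drawn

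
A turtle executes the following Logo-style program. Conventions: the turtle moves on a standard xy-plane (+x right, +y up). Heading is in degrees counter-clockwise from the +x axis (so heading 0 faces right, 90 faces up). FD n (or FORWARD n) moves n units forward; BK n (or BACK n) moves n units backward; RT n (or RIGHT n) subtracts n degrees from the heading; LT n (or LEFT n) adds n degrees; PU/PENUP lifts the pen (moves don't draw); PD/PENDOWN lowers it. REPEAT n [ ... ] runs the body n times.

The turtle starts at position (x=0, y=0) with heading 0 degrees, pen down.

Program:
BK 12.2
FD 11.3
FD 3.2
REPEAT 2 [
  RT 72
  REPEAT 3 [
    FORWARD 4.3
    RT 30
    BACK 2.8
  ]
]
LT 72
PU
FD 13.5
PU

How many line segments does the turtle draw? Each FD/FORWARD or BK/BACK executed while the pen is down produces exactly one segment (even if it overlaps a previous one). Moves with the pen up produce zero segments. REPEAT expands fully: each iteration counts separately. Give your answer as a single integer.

Answer: 15

Derivation:
Executing turtle program step by step:
Start: pos=(0,0), heading=0, pen down
BK 12.2: (0,0) -> (-12.2,0) [heading=0, draw]
FD 11.3: (-12.2,0) -> (-0.9,0) [heading=0, draw]
FD 3.2: (-0.9,0) -> (2.3,0) [heading=0, draw]
REPEAT 2 [
  -- iteration 1/2 --
  RT 72: heading 0 -> 288
  REPEAT 3 [
    -- iteration 1/3 --
    FD 4.3: (2.3,0) -> (3.629,-4.09) [heading=288, draw]
    RT 30: heading 288 -> 258
    BK 2.8: (3.629,-4.09) -> (4.211,-1.351) [heading=258, draw]
    -- iteration 2/3 --
    FD 4.3: (4.211,-1.351) -> (3.317,-5.557) [heading=258, draw]
    RT 30: heading 258 -> 228
    BK 2.8: (3.317,-5.557) -> (5.19,-3.476) [heading=228, draw]
    -- iteration 3/3 --
    FD 4.3: (5.19,-3.476) -> (2.313,-6.671) [heading=228, draw]
    RT 30: heading 228 -> 198
    BK 2.8: (2.313,-6.671) -> (4.976,-5.806) [heading=198, draw]
  ]
  -- iteration 2/2 --
  RT 72: heading 198 -> 126
  REPEAT 3 [
    -- iteration 1/3 --
    FD 4.3: (4.976,-5.806) -> (2.449,-2.327) [heading=126, draw]
    RT 30: heading 126 -> 96
    BK 2.8: (2.449,-2.327) -> (2.741,-5.112) [heading=96, draw]
    -- iteration 2/3 --
    FD 4.3: (2.741,-5.112) -> (2.292,-0.836) [heading=96, draw]
    RT 30: heading 96 -> 66
    BK 2.8: (2.292,-0.836) -> (1.153,-3.394) [heading=66, draw]
    -- iteration 3/3 --
    FD 4.3: (1.153,-3.394) -> (2.902,0.535) [heading=66, draw]
    RT 30: heading 66 -> 36
    BK 2.8: (2.902,0.535) -> (0.637,-1.111) [heading=36, draw]
  ]
]
LT 72: heading 36 -> 108
PU: pen up
FD 13.5: (0.637,-1.111) -> (-3.535,11.728) [heading=108, move]
PU: pen up
Final: pos=(-3.535,11.728), heading=108, 15 segment(s) drawn
Segments drawn: 15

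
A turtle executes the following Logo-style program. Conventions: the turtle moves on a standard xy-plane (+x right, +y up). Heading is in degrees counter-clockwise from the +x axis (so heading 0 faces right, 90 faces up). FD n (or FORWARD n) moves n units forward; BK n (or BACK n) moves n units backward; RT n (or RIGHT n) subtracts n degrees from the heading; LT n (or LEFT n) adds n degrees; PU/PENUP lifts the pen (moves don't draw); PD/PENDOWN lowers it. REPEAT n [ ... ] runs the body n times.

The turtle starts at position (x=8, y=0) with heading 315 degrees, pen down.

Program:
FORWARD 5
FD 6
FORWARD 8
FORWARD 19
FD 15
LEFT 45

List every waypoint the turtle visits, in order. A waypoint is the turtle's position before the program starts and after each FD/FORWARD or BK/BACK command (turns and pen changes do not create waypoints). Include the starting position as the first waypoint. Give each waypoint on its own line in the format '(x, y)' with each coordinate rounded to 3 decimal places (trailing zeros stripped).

Answer: (8, 0)
(11.536, -3.536)
(15.778, -7.778)
(21.435, -13.435)
(34.87, -26.87)
(45.477, -37.477)

Derivation:
Executing turtle program step by step:
Start: pos=(8,0), heading=315, pen down
FD 5: (8,0) -> (11.536,-3.536) [heading=315, draw]
FD 6: (11.536,-3.536) -> (15.778,-7.778) [heading=315, draw]
FD 8: (15.778,-7.778) -> (21.435,-13.435) [heading=315, draw]
FD 19: (21.435,-13.435) -> (34.87,-26.87) [heading=315, draw]
FD 15: (34.87,-26.87) -> (45.477,-37.477) [heading=315, draw]
LT 45: heading 315 -> 0
Final: pos=(45.477,-37.477), heading=0, 5 segment(s) drawn
Waypoints (6 total):
(8, 0)
(11.536, -3.536)
(15.778, -7.778)
(21.435, -13.435)
(34.87, -26.87)
(45.477, -37.477)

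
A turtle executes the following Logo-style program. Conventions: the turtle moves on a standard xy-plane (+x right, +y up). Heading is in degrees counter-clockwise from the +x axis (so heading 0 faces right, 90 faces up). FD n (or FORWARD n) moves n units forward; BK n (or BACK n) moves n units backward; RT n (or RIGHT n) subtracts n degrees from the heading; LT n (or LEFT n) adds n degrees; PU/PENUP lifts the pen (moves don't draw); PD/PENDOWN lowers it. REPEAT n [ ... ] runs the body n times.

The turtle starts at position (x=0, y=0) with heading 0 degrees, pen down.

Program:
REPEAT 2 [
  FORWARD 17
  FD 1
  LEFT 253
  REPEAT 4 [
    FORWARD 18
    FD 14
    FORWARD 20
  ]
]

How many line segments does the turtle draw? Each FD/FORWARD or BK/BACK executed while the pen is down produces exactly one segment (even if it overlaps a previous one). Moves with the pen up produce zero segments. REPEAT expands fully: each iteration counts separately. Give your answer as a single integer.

Executing turtle program step by step:
Start: pos=(0,0), heading=0, pen down
REPEAT 2 [
  -- iteration 1/2 --
  FD 17: (0,0) -> (17,0) [heading=0, draw]
  FD 1: (17,0) -> (18,0) [heading=0, draw]
  LT 253: heading 0 -> 253
  REPEAT 4 [
    -- iteration 1/4 --
    FD 18: (18,0) -> (12.737,-17.213) [heading=253, draw]
    FD 14: (12.737,-17.213) -> (8.644,-30.602) [heading=253, draw]
    FD 20: (8.644,-30.602) -> (2.797,-49.728) [heading=253, draw]
    -- iteration 2/4 --
    FD 18: (2.797,-49.728) -> (-2.466,-66.941) [heading=253, draw]
    FD 14: (-2.466,-66.941) -> (-6.559,-80.33) [heading=253, draw]
    FD 20: (-6.559,-80.33) -> (-12.407,-99.456) [heading=253, draw]
    -- iteration 3/4 --
    FD 18: (-12.407,-99.456) -> (-17.669,-116.669) [heading=253, draw]
    FD 14: (-17.669,-116.669) -> (-21.763,-130.057) [heading=253, draw]
    FD 20: (-21.763,-130.057) -> (-27.61,-149.184) [heading=253, draw]
    -- iteration 4/4 --
    FD 18: (-27.61,-149.184) -> (-32.873,-166.397) [heading=253, draw]
    FD 14: (-32.873,-166.397) -> (-36.966,-179.785) [heading=253, draw]
    FD 20: (-36.966,-179.785) -> (-42.813,-198.911) [heading=253, draw]
  ]
  -- iteration 2/2 --
  FD 17: (-42.813,-198.911) -> (-47.784,-215.169) [heading=253, draw]
  FD 1: (-47.784,-215.169) -> (-48.076,-216.125) [heading=253, draw]
  LT 253: heading 253 -> 146
  REPEAT 4 [
    -- iteration 1/4 --
    FD 18: (-48.076,-216.125) -> (-62.999,-206.059) [heading=146, draw]
    FD 14: (-62.999,-206.059) -> (-74.605,-198.231) [heading=146, draw]
    FD 20: (-74.605,-198.231) -> (-91.186,-187.047) [heading=146, draw]
    -- iteration 2/4 --
    FD 18: (-91.186,-187.047) -> (-106.109,-176.981) [heading=146, draw]
    FD 14: (-106.109,-176.981) -> (-117.715,-169.153) [heading=146, draw]
    FD 20: (-117.715,-169.153) -> (-134.296,-157.969) [heading=146, draw]
    -- iteration 3/4 --
    FD 18: (-134.296,-157.969) -> (-149.219,-147.903) [heading=146, draw]
    FD 14: (-149.219,-147.903) -> (-160.825,-140.075) [heading=146, draw]
    FD 20: (-160.825,-140.075) -> (-177.406,-128.891) [heading=146, draw]
    -- iteration 4/4 --
    FD 18: (-177.406,-128.891) -> (-192.329,-118.825) [heading=146, draw]
    FD 14: (-192.329,-118.825) -> (-203.935,-110.997) [heading=146, draw]
    FD 20: (-203.935,-110.997) -> (-220.516,-99.813) [heading=146, draw]
  ]
]
Final: pos=(-220.516,-99.813), heading=146, 28 segment(s) drawn
Segments drawn: 28

Answer: 28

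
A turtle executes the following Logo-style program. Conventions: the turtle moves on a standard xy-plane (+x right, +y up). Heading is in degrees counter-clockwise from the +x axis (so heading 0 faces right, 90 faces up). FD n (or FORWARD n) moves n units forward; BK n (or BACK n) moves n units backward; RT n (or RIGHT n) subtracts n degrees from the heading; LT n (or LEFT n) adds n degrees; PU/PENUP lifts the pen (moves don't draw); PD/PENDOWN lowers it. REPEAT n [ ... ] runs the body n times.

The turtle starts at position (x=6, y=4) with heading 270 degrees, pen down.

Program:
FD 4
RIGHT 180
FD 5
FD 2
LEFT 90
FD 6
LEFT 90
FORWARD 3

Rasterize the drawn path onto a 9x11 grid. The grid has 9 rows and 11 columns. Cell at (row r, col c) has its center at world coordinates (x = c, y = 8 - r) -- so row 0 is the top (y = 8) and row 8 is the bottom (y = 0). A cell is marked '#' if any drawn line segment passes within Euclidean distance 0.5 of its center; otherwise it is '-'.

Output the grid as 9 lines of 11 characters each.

Answer: -----------
#######----
#-----#----
#-----#----
#-----#----
------#----
------#----
------#----
------#----

Derivation:
Segment 0: (6,4) -> (6,0)
Segment 1: (6,0) -> (6,5)
Segment 2: (6,5) -> (6,7)
Segment 3: (6,7) -> (-0,7)
Segment 4: (-0,7) -> (-0,4)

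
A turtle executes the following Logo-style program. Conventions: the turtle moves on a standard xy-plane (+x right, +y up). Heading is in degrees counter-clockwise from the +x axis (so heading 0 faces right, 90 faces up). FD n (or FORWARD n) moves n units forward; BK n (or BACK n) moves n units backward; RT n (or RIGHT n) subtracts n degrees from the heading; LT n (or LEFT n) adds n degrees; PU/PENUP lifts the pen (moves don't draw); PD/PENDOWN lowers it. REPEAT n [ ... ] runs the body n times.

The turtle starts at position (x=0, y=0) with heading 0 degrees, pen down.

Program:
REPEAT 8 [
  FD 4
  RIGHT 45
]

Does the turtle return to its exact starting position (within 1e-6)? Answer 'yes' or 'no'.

Executing turtle program step by step:
Start: pos=(0,0), heading=0, pen down
REPEAT 8 [
  -- iteration 1/8 --
  FD 4: (0,0) -> (4,0) [heading=0, draw]
  RT 45: heading 0 -> 315
  -- iteration 2/8 --
  FD 4: (4,0) -> (6.828,-2.828) [heading=315, draw]
  RT 45: heading 315 -> 270
  -- iteration 3/8 --
  FD 4: (6.828,-2.828) -> (6.828,-6.828) [heading=270, draw]
  RT 45: heading 270 -> 225
  -- iteration 4/8 --
  FD 4: (6.828,-6.828) -> (4,-9.657) [heading=225, draw]
  RT 45: heading 225 -> 180
  -- iteration 5/8 --
  FD 4: (4,-9.657) -> (0,-9.657) [heading=180, draw]
  RT 45: heading 180 -> 135
  -- iteration 6/8 --
  FD 4: (0,-9.657) -> (-2.828,-6.828) [heading=135, draw]
  RT 45: heading 135 -> 90
  -- iteration 7/8 --
  FD 4: (-2.828,-6.828) -> (-2.828,-2.828) [heading=90, draw]
  RT 45: heading 90 -> 45
  -- iteration 8/8 --
  FD 4: (-2.828,-2.828) -> (0,0) [heading=45, draw]
  RT 45: heading 45 -> 0
]
Final: pos=(0,0), heading=0, 8 segment(s) drawn

Start position: (0, 0)
Final position: (0, 0)
Distance = 0; < 1e-6 -> CLOSED

Answer: yes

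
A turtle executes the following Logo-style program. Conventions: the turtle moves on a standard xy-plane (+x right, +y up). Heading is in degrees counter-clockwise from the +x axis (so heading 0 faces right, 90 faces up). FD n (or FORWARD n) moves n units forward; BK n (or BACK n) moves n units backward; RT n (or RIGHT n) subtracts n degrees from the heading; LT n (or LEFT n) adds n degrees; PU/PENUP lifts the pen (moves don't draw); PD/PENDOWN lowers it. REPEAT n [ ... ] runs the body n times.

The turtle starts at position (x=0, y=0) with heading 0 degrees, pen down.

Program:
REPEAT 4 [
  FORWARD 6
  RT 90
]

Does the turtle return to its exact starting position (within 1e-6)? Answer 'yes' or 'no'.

Executing turtle program step by step:
Start: pos=(0,0), heading=0, pen down
REPEAT 4 [
  -- iteration 1/4 --
  FD 6: (0,0) -> (6,0) [heading=0, draw]
  RT 90: heading 0 -> 270
  -- iteration 2/4 --
  FD 6: (6,0) -> (6,-6) [heading=270, draw]
  RT 90: heading 270 -> 180
  -- iteration 3/4 --
  FD 6: (6,-6) -> (0,-6) [heading=180, draw]
  RT 90: heading 180 -> 90
  -- iteration 4/4 --
  FD 6: (0,-6) -> (0,0) [heading=90, draw]
  RT 90: heading 90 -> 0
]
Final: pos=(0,0), heading=0, 4 segment(s) drawn

Start position: (0, 0)
Final position: (0, 0)
Distance = 0; < 1e-6 -> CLOSED

Answer: yes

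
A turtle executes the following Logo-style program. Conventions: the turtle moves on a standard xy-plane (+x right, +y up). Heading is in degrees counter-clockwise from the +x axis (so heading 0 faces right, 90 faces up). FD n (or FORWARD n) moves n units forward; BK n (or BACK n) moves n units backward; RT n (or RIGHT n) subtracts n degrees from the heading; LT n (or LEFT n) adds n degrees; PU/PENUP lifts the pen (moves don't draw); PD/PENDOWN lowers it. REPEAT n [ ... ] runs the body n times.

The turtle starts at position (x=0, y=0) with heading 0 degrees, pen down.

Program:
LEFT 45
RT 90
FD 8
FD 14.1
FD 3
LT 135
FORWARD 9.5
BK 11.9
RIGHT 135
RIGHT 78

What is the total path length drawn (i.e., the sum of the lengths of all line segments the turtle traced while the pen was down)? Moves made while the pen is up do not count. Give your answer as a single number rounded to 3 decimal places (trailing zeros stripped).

Answer: 46.5

Derivation:
Executing turtle program step by step:
Start: pos=(0,0), heading=0, pen down
LT 45: heading 0 -> 45
RT 90: heading 45 -> 315
FD 8: (0,0) -> (5.657,-5.657) [heading=315, draw]
FD 14.1: (5.657,-5.657) -> (15.627,-15.627) [heading=315, draw]
FD 3: (15.627,-15.627) -> (17.748,-17.748) [heading=315, draw]
LT 135: heading 315 -> 90
FD 9.5: (17.748,-17.748) -> (17.748,-8.248) [heading=90, draw]
BK 11.9: (17.748,-8.248) -> (17.748,-20.148) [heading=90, draw]
RT 135: heading 90 -> 315
RT 78: heading 315 -> 237
Final: pos=(17.748,-20.148), heading=237, 5 segment(s) drawn

Segment lengths:
  seg 1: (0,0) -> (5.657,-5.657), length = 8
  seg 2: (5.657,-5.657) -> (15.627,-15.627), length = 14.1
  seg 3: (15.627,-15.627) -> (17.748,-17.748), length = 3
  seg 4: (17.748,-17.748) -> (17.748,-8.248), length = 9.5
  seg 5: (17.748,-8.248) -> (17.748,-20.148), length = 11.9
Total = 46.5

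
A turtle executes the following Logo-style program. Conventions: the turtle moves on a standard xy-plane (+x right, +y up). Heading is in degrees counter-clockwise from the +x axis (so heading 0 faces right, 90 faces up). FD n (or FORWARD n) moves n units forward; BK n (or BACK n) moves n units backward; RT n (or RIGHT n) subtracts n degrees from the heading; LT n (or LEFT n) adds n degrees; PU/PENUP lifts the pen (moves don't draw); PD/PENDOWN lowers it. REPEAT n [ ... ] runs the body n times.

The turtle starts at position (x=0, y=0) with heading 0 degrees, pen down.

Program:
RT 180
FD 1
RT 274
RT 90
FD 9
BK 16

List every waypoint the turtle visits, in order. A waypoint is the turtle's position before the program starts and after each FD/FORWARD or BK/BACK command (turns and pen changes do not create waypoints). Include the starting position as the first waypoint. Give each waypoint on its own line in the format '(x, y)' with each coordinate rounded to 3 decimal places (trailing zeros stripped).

Executing turtle program step by step:
Start: pos=(0,0), heading=0, pen down
RT 180: heading 0 -> 180
FD 1: (0,0) -> (-1,0) [heading=180, draw]
RT 274: heading 180 -> 266
RT 90: heading 266 -> 176
FD 9: (-1,0) -> (-9.978,0.628) [heading=176, draw]
BK 16: (-9.978,0.628) -> (5.983,-0.488) [heading=176, draw]
Final: pos=(5.983,-0.488), heading=176, 3 segment(s) drawn
Waypoints (4 total):
(0, 0)
(-1, 0)
(-9.978, 0.628)
(5.983, -0.488)

Answer: (0, 0)
(-1, 0)
(-9.978, 0.628)
(5.983, -0.488)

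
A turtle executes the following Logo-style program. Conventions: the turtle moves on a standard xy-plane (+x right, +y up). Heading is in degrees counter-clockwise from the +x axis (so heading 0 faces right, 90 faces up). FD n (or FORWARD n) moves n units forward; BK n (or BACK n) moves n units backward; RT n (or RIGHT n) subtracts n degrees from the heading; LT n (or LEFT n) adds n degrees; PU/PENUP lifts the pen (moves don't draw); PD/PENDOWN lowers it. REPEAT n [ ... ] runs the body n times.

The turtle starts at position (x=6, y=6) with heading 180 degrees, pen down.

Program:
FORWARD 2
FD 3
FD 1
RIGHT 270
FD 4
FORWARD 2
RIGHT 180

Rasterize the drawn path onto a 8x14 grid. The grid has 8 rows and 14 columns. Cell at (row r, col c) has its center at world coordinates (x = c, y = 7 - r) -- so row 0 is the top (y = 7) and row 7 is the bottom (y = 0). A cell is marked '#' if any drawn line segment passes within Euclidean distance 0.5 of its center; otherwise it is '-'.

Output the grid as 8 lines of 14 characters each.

Segment 0: (6,6) -> (4,6)
Segment 1: (4,6) -> (1,6)
Segment 2: (1,6) -> (0,6)
Segment 3: (0,6) -> (0,2)
Segment 4: (0,2) -> (0,0)

Answer: --------------
#######-------
#-------------
#-------------
#-------------
#-------------
#-------------
#-------------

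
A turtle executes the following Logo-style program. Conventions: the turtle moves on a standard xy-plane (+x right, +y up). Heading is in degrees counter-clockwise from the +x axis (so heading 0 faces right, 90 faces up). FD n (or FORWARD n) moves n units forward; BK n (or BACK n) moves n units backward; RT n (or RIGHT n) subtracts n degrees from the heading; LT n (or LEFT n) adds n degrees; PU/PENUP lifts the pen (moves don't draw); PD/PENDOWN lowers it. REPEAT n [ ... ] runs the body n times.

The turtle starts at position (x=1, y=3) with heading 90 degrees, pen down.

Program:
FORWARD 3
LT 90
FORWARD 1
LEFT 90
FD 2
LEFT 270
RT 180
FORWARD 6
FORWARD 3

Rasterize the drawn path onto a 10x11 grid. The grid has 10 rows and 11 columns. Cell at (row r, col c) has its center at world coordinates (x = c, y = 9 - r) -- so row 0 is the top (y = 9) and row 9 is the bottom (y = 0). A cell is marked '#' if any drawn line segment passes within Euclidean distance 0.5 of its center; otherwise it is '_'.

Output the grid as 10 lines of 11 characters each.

Segment 0: (1,3) -> (1,6)
Segment 1: (1,6) -> (0,6)
Segment 2: (0,6) -> (-0,4)
Segment 3: (-0,4) -> (6,4)
Segment 4: (6,4) -> (9,4)

Answer: ___________
___________
___________
##_________
##_________
##########_
_#_________
___________
___________
___________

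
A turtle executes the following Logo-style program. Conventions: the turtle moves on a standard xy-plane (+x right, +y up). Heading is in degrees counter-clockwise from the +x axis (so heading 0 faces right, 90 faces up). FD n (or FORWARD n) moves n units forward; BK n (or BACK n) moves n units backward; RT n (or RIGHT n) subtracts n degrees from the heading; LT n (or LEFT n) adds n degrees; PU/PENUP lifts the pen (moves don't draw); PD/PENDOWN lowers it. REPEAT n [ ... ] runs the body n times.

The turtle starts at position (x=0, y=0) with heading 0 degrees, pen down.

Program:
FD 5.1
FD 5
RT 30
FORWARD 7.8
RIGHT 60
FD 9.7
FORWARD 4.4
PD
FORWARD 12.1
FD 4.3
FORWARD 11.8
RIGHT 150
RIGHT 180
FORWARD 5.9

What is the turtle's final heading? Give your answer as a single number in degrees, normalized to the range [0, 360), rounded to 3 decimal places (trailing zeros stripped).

Answer: 300

Derivation:
Executing turtle program step by step:
Start: pos=(0,0), heading=0, pen down
FD 5.1: (0,0) -> (5.1,0) [heading=0, draw]
FD 5: (5.1,0) -> (10.1,0) [heading=0, draw]
RT 30: heading 0 -> 330
FD 7.8: (10.1,0) -> (16.855,-3.9) [heading=330, draw]
RT 60: heading 330 -> 270
FD 9.7: (16.855,-3.9) -> (16.855,-13.6) [heading=270, draw]
FD 4.4: (16.855,-13.6) -> (16.855,-18) [heading=270, draw]
PD: pen down
FD 12.1: (16.855,-18) -> (16.855,-30.1) [heading=270, draw]
FD 4.3: (16.855,-30.1) -> (16.855,-34.4) [heading=270, draw]
FD 11.8: (16.855,-34.4) -> (16.855,-46.2) [heading=270, draw]
RT 150: heading 270 -> 120
RT 180: heading 120 -> 300
FD 5.9: (16.855,-46.2) -> (19.805,-51.31) [heading=300, draw]
Final: pos=(19.805,-51.31), heading=300, 9 segment(s) drawn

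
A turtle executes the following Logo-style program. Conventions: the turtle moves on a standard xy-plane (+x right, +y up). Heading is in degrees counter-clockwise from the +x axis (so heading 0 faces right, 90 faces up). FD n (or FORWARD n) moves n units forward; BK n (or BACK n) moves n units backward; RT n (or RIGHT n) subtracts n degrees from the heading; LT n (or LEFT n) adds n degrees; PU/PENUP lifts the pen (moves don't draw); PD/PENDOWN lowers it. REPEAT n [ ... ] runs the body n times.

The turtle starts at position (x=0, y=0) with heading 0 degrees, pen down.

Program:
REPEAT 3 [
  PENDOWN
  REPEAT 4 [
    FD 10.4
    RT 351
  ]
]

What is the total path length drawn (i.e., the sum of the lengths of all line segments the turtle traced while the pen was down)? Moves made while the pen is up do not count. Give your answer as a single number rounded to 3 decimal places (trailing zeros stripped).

Answer: 124.8

Derivation:
Executing turtle program step by step:
Start: pos=(0,0), heading=0, pen down
REPEAT 3 [
  -- iteration 1/3 --
  PD: pen down
  REPEAT 4 [
    -- iteration 1/4 --
    FD 10.4: (0,0) -> (10.4,0) [heading=0, draw]
    RT 351: heading 0 -> 9
    -- iteration 2/4 --
    FD 10.4: (10.4,0) -> (20.672,1.627) [heading=9, draw]
    RT 351: heading 9 -> 18
    -- iteration 3/4 --
    FD 10.4: (20.672,1.627) -> (30.563,4.841) [heading=18, draw]
    RT 351: heading 18 -> 27
    -- iteration 4/4 --
    FD 10.4: (30.563,4.841) -> (39.829,9.562) [heading=27, draw]
    RT 351: heading 27 -> 36
  ]
  -- iteration 2/3 --
  PD: pen down
  REPEAT 4 [
    -- iteration 1/4 --
    FD 10.4: (39.829,9.562) -> (48.243,15.675) [heading=36, draw]
    RT 351: heading 36 -> 45
    -- iteration 2/4 --
    FD 10.4: (48.243,15.675) -> (55.597,23.029) [heading=45, draw]
    RT 351: heading 45 -> 54
    -- iteration 3/4 --
    FD 10.4: (55.597,23.029) -> (61.71,31.443) [heading=54, draw]
    RT 351: heading 54 -> 63
    -- iteration 4/4 --
    FD 10.4: (61.71,31.443) -> (66.432,40.709) [heading=63, draw]
    RT 351: heading 63 -> 72
  ]
  -- iteration 3/3 --
  PD: pen down
  REPEAT 4 [
    -- iteration 1/4 --
    FD 10.4: (66.432,40.709) -> (69.645,50.6) [heading=72, draw]
    RT 351: heading 72 -> 81
    -- iteration 2/4 --
    FD 10.4: (69.645,50.6) -> (71.272,60.872) [heading=81, draw]
    RT 351: heading 81 -> 90
    -- iteration 3/4 --
    FD 10.4: (71.272,60.872) -> (71.272,71.272) [heading=90, draw]
    RT 351: heading 90 -> 99
    -- iteration 4/4 --
    FD 10.4: (71.272,71.272) -> (69.645,81.544) [heading=99, draw]
    RT 351: heading 99 -> 108
  ]
]
Final: pos=(69.645,81.544), heading=108, 12 segment(s) drawn

Segment lengths:
  seg 1: (0,0) -> (10.4,0), length = 10.4
  seg 2: (10.4,0) -> (20.672,1.627), length = 10.4
  seg 3: (20.672,1.627) -> (30.563,4.841), length = 10.4
  seg 4: (30.563,4.841) -> (39.829,9.562), length = 10.4
  seg 5: (39.829,9.562) -> (48.243,15.675), length = 10.4
  seg 6: (48.243,15.675) -> (55.597,23.029), length = 10.4
  seg 7: (55.597,23.029) -> (61.71,31.443), length = 10.4
  seg 8: (61.71,31.443) -> (66.432,40.709), length = 10.4
  seg 9: (66.432,40.709) -> (69.645,50.6), length = 10.4
  seg 10: (69.645,50.6) -> (71.272,60.872), length = 10.4
  seg 11: (71.272,60.872) -> (71.272,71.272), length = 10.4
  seg 12: (71.272,71.272) -> (69.645,81.544), length = 10.4
Total = 124.8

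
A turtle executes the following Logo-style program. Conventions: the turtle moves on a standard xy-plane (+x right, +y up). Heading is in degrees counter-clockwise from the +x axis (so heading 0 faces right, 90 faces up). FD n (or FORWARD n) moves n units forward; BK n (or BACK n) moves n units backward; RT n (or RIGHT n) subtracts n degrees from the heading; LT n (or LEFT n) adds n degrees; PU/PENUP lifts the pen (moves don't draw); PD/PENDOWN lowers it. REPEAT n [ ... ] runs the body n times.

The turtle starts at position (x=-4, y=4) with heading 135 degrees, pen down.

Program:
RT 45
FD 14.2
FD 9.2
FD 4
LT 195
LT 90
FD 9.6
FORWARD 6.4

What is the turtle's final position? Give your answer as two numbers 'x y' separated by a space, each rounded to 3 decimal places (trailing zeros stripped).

Executing turtle program step by step:
Start: pos=(-4,4), heading=135, pen down
RT 45: heading 135 -> 90
FD 14.2: (-4,4) -> (-4,18.2) [heading=90, draw]
FD 9.2: (-4,18.2) -> (-4,27.4) [heading=90, draw]
FD 4: (-4,27.4) -> (-4,31.4) [heading=90, draw]
LT 195: heading 90 -> 285
LT 90: heading 285 -> 15
FD 9.6: (-4,31.4) -> (5.273,33.885) [heading=15, draw]
FD 6.4: (5.273,33.885) -> (11.455,35.541) [heading=15, draw]
Final: pos=(11.455,35.541), heading=15, 5 segment(s) drawn

Answer: 11.455 35.541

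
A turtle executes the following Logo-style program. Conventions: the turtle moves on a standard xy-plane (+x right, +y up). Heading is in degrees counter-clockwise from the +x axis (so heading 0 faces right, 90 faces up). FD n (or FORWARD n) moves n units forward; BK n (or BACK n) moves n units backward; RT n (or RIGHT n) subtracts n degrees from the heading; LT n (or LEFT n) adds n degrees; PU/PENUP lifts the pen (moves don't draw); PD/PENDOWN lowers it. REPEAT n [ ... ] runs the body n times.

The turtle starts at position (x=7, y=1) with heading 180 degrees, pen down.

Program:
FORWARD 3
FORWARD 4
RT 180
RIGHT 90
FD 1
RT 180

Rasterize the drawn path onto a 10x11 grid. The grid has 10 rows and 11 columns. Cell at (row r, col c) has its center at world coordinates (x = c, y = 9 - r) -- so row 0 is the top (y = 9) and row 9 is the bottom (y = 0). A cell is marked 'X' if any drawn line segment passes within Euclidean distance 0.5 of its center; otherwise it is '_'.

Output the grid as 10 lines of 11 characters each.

Segment 0: (7,1) -> (4,1)
Segment 1: (4,1) -> (0,1)
Segment 2: (0,1) -> (0,0)

Answer: ___________
___________
___________
___________
___________
___________
___________
___________
XXXXXXXX___
X__________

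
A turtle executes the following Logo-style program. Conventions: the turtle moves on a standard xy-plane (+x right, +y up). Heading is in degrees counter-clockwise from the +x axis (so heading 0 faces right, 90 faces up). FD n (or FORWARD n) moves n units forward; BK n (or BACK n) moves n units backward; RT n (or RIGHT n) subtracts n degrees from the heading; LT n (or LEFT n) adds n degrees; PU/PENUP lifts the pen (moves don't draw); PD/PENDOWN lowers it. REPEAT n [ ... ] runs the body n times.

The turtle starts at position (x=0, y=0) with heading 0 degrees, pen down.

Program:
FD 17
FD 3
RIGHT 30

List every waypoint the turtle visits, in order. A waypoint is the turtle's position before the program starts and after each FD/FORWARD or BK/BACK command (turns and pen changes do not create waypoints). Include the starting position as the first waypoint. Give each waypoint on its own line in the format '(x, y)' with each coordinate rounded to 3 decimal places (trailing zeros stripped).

Executing turtle program step by step:
Start: pos=(0,0), heading=0, pen down
FD 17: (0,0) -> (17,0) [heading=0, draw]
FD 3: (17,0) -> (20,0) [heading=0, draw]
RT 30: heading 0 -> 330
Final: pos=(20,0), heading=330, 2 segment(s) drawn
Waypoints (3 total):
(0, 0)
(17, 0)
(20, 0)

Answer: (0, 0)
(17, 0)
(20, 0)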